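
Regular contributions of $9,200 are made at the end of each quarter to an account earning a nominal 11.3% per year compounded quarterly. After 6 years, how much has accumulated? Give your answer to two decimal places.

$309,870.02

i = 0.113/4 = 0.02825 per quarter; n = 6·4 = 24.
FV = 9200 × [(1+0.02825)^24 − 1] / 0.02825 = 9200 × 33.681524 = 309,870.0227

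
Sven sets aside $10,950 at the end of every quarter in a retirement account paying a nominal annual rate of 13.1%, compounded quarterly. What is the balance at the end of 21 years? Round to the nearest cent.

$4,675,212.76

Periodic rate i = 0.131/4 = 0.03275; n = 21 × 4 = 84 periods.
FV = 10950 × [(1+0.03275)^84 − 1] / 0.03275 = 10950 × 426.960070 = 4,675,212.7627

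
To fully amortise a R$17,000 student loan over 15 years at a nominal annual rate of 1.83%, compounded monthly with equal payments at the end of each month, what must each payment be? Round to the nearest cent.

R$108.07

i = 0.0183/12 = 0.001525 per month; n = 15·12 = 180.
PMT = 17000 / ( [1 − (1+0.001525)^(−180)] / 0.001525 ) = 17000 / 157.304313 = 108.0708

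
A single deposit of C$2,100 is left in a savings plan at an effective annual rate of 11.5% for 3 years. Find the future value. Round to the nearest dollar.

C$2,911

FV = 2,100 × (1 + 0.115)^3 = 2,911.0113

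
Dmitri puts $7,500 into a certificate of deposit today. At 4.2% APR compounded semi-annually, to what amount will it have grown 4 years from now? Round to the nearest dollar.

i = 0.042/2 = 0.021 per half-year; n = 4·2 = 8.
7,500 × (1+0.021)^8 = 7,500 × 1.180880 = 8,856.6035

$8,857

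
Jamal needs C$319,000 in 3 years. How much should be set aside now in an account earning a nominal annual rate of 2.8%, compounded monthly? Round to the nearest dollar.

C$293,327

i = 0.028/12 = 0.00233333 per month; n = 3·12 = 36.
PV = 319,000 / (1 + 0.00233333)^36 = 319,000 / 1.087522 = 293,327.2707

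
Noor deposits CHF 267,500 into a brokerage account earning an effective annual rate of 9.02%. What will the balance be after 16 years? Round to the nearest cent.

CHF 1,065,179.08

FV = PV·(1+i)^n = 267,500 × 3.981978 = 1,065,179.0826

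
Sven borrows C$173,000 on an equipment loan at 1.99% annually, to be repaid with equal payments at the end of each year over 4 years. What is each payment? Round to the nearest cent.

C$45,422.88

PMT = 173000 / ( [1 − (1+0.0199)^(−4)] / 0.0199 ) = 173000 / 3.808653 = 45,422.8842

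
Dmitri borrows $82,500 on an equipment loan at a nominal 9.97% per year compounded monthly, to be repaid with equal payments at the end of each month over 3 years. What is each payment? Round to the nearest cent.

Periodic rate i = 0.0997/12 = 0.00830833; n = 3 × 12 = 36 periods.
Annuity-PV factor = 31.004768; PMT = 82500 / 31.004768 = 2,660.8811

$2,660.88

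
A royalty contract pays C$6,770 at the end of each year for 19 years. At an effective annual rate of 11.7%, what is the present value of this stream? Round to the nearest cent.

PV = PMT · [1 − (1+i)^(−n)] / i = 6770 · 7.502760 = 50,793.6857

C$50,793.69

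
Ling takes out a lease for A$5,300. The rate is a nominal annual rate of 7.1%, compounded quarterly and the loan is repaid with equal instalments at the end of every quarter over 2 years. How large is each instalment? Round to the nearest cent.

A$716.50

i = 0.071/4 = 0.01775 per quarter; n = 2·4 = 8.
Annuity-PV factor = 7.397038; PMT = 5300 / 7.397038 = 716.5030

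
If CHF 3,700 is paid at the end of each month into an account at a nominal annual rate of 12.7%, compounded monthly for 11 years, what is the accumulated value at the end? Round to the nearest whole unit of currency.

CHF 1,053,532

Periodic rate i = 0.127/12 = 0.0105833; n = 11 × 12 = 132 periods.
Accumulation factor s(132|0.0105833) = 284.738493; FV = 3700 × 284.738493 = 1,053,532.4235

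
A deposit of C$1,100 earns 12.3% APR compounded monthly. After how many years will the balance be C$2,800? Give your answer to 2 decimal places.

Periodic rate i = 0.123/12 = 0.01025.
(1+i)^n = 2800/1100 = 2.54545, so n = ln 2.54545 / ln 1.01025 = 91.6185 months
= 91.6185/12 years

7.63 years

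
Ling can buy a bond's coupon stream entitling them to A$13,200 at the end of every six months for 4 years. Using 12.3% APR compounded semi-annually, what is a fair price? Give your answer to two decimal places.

With 2 periods per year: i = 0.0615, n = 8.
Annuity factor a(8|0.0615) = 6.173096; PV = 13200 × 6.173096 = 81,484.8648

A$81,484.86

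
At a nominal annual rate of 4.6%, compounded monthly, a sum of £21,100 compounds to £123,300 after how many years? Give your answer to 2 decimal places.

38.45 years

Periodic rate i = 0.046/12 = 0.00383333.
n = ln(123300/21100) / ln(1+0.00383333) = ln(5.84360) / 0.003826 = 461.4075 months
= 461.4075/12 years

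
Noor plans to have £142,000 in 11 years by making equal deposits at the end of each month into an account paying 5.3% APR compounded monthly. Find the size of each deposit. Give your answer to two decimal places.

i = 0.053/12 = 0.00441667 per month; n = 11·12 = 132.
FV-annuity factor = 178.665617; PMT = 142000 / 178.665617 = 794.7808

£794.78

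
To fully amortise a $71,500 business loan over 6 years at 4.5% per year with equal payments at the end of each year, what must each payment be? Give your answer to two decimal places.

$13,862.30

Annuity-PV factor = 5.157872; PMT = 71500 / 5.157872 = 13,862.3047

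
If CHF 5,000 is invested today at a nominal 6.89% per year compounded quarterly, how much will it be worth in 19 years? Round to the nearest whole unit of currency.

Periodic rate i = 0.0689/4 = 0.017225; n = 19 × 4 = 76 periods.
5,000 × (1+0.017225)^76 = 5,000 × 3.661794 = 18,308.9701

CHF 18,309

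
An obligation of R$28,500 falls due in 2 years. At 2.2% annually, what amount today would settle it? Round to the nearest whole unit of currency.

Discount factor = (1+0.022)^(−2) = 0.957411; PV = 28,500 × 0.957411 = 27,286.2007

R$27,286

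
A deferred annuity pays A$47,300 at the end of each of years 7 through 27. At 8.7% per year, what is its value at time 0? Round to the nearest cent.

A$272,416.02

PV at t=6 (ordinary 21-year annuity): 47300 × a(21|0.087) = 47300 × 9.500551 = 449,376.0396
Discount back 6 years: 449,376.0396 × (1+0.087)^(−6) = 449,376.0396 × 0.606209 = 272,416.0227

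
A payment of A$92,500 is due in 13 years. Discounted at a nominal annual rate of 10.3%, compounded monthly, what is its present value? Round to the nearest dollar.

With 12 periods per year: i = 0.00858333, n = 156.
Discount factor = (1+0.00858333)^(−156) = 0.263610; PV = 92,500 × 0.263610 = 24,383.8862

A$24,384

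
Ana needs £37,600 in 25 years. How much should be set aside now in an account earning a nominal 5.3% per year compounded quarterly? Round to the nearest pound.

£10,082

i = 0.053/4 = 0.01325 per quarter; n = 25·4 = 100.
PV = 37,600 / (1 + 0.01325)^100 = 37,600 / 3.729591 = 10,081.5336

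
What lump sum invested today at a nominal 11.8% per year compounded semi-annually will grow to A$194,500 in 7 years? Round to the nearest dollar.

A$87,172

i = 0.118/2 = 0.059 per half-year; n = 7·2 = 14.
Discount factor = (1+0.059)^(−14) = 0.448184; PV = 194,500 × 0.448184 = 87,171.8302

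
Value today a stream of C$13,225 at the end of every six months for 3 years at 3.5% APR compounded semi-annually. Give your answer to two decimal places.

C$74,707.99

i = 0.035/2 = 0.0175 per half-year; n = 3·2 = 6.
Annuity factor a(6|0.0175) = 5.648998; PV = 13225 × 5.648998 = 74,707.9935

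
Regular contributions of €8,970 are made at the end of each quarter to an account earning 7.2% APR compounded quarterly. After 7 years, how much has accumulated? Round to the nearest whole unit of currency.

With 4 periods per year: i = 0.018, n = 28.
FV = 8970 × [(1+0.018)^28 − 1] / 0.018 = 8970 × 35.995905 = 322,883.2712

€322,883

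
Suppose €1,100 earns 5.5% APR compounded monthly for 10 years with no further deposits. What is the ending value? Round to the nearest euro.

€1,904

i = 0.055/12 = 0.00458333 per month; n = 10·12 = 120.
1,100 × (1+0.00458333)^120 = 1,100 × 1.731076 = 1,904.1841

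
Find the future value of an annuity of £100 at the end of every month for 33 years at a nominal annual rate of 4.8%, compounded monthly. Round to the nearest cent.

£96,475.94

Periodic rate i = 0.048/12 = 0.004; n = 33 × 12 = 396 periods.
Accumulation factor s(396|0.004) = 964.759435; FV = 100 × 964.759435 = 96,475.9435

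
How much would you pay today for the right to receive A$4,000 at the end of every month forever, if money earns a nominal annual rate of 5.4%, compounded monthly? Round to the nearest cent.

Periodic rate i = 0.054/12 = 0.0045.
PV = PMT / i = 4000 / 0.0045 = 888,888.8889

A$888,888.89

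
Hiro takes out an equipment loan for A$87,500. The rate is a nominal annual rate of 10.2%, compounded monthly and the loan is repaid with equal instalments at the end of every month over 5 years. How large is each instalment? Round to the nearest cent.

With 12 periods per year: i = 0.0085, n = 60.
PMT = 87500 / ( [1 − (1+0.0085)^(−60)] / 0.0085 ) = 87500 / 46.848092 = 1,867.7388

A$1,867.74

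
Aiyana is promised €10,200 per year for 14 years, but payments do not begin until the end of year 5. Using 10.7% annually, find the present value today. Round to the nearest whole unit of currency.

Value one period before first payment (t=4): 10200 × [1 − (1+0.107)^(−14)] / 0.107 = 10200 × 7.093892 = 72,357.7001
PV₀ = 72,357.7001 / (1+0.107)^4 = 72,357.7001 / 1.501725 = 48,183.0482

€48,183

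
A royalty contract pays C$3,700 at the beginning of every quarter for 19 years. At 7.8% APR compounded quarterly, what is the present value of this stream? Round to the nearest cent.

C$148,865.15

Periodic rate i = 0.078/4 = 0.0195; n = 19 × 4 = 76 periods.
Annuity factor a(76|0.0195) × (1+i) = 40.233825; PV = 3700 × 40.233825 = 148,865.1510
(Beginning-of-period payments → annuity-due factor ×(1+i).)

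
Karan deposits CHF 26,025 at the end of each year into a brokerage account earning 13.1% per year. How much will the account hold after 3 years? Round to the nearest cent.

CHF 88,749.44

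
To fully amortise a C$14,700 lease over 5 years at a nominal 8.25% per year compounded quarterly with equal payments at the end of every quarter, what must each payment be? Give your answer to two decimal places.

C$904.44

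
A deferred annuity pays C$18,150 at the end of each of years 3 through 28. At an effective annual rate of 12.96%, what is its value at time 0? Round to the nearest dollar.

C$105,137

PV at t=2 (ordinary 26-year annuity): 18150 × a(26|0.1296) = 18150 × 7.391446 = 134,154.7424
PV₀ = 134,154.7424 / (1+0.1296)^2 = 134,154.7424 / 1.275996 = 105,137.2619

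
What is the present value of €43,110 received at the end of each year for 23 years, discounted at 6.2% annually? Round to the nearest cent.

€521,012.52

Annuity factor a(23|0.062) = 12.085653; PV = 43110 × 12.085653 = 521,012.5223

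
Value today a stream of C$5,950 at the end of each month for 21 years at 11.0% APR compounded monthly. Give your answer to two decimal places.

With 12 periods per year: i = 0.00916667, n = 252.
Annuity factor a(252|0.00916667) = 98.147856; PV = 5950 × 98.147856 = 583,979.7452

C$583,979.75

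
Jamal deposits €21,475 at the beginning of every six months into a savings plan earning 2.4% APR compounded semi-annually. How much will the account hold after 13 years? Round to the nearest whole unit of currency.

€658,537

With 2 periods per year: i = 0.012, n = 26.
FV = PMT · [(1+i)^n − 1] / i × (1+i) = 21475 · 30.665277 = 658,536.8194
(annuity-due: payments at period start, so ×(1+i).)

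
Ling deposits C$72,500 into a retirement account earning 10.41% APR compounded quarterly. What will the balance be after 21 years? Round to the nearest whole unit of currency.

With 4 periods per year: i = 0.026025, n = 84.
FV = PV·(1+i)^n = 72,500 × 8.655003 = 627,487.6863

C$627,488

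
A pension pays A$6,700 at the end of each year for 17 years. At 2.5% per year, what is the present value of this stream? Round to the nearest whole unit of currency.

A$91,872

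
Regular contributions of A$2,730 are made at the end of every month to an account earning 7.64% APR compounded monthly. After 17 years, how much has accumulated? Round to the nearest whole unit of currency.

A$1,136,240

i = 0.0764/12 = 0.00636667 per month; n = 17·12 = 204.
Accumulation factor s(204|0.00636667) = 416.205018; FV = 2730 × 416.205018 = 1,136,239.7000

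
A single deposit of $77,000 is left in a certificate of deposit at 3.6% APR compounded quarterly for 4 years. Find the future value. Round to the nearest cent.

$88,868.81

Periodic rate i = 0.036/4 = 0.009; n = 4 × 4 = 16 periods.
FV = 77,000 × (1 + 0.009)^16 = 88,868.8141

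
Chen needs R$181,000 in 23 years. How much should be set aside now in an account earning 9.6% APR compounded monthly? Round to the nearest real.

Periodic rate i = 0.096/12 = 0.008; n = 23 × 12 = 276 periods.
Discount factor = (1+0.008)^(−276) = 0.110890; PV = 181,000 × 0.110890 = 20,071.1249

R$20,071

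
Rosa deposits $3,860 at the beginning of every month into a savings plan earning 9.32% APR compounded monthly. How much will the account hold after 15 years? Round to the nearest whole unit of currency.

With 12 periods per year: i = 0.00776667, n = 180.
FV = 3860 × [(1+0.00776667)^180 − 1] / 0.00776667 × (1+i) = 3860 × 392.548699 = 1,515,237.9768
(annuity-due: payments at period start, so ×(1+i).)

$1,515,238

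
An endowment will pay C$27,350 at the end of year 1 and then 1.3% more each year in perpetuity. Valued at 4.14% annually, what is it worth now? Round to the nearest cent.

PV = D₁/(r − g) = 27350/(0.0414 − 0.013) = 963,028.1690

C$963,028.17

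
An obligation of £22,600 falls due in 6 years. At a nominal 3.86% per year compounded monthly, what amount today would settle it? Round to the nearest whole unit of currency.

£17,934

Periodic rate i = 0.0386/12 = 0.00321667; n = 6 × 12 = 72 periods.
PV = FV·(1+i)^(−n) = 22,600 × 0.793558 = 17,934.4169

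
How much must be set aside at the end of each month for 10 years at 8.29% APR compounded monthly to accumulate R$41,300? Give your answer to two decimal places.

Periodic rate i = 0.0829/12 = 0.00690833; n = 10 × 12 = 120 periods.
PMT = 41300 / ( [(1+0.00690833)^120 − 1] / 0.00690833 ) = 41300 / 185.935666 = 222.1198

R$222.12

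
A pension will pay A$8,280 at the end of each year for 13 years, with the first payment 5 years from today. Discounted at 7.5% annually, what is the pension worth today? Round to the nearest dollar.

A$50,381

Value one period before first payment (t=4): 8280 × [1 − (1+0.075)^(−13)] / 0.075 = 8280 × 8.125840 = 67,281.9573
Discount back 4 years: 67,281.9573 × (1+0.075)^(−4) = 67,281.9573 × 0.748801 = 50,380.7653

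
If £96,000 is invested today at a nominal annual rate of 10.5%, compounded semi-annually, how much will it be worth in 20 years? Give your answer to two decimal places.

Periodic rate i = 0.105/2 = 0.0525; n = 20 × 2 = 40 periods.
FV = PV·(1+i)^n = 96,000 × 7.742553 = 743,285.0767

£743,285.08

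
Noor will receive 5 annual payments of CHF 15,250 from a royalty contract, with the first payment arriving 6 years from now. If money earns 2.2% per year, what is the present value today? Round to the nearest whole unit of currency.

Value one period before first payment (t=5): 15250 × [1 − (1+0.022)^(−5)] / 0.022 = 15250 × 4.686223 = 71,464.9024
Discount back 5 years: 71,464.9024 × (1+0.022)^(−5) = 71,464.9024 × 0.896903 = 64,097.0919

CHF 64,097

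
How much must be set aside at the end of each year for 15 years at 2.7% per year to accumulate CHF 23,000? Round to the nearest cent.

CHF 1,264.07

FV-annuity factor = 18.195233; PMT = 23000 / 18.195233 = 1,264.0674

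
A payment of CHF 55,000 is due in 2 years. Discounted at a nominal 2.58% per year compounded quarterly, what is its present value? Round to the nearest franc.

Periodic rate i = 0.0258/4 = 0.00645; n = 2 × 4 = 8 periods.
Discount factor = (1+0.00645)^(−8) = 0.949866; PV = 55,000 × 0.949866 = 52,242.6329

CHF 52,243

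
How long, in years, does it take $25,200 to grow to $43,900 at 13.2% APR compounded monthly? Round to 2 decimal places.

4.23 years

Periodic rate i = 0.132/12 = 0.011.
n = ln(43900/25200) / ln(1+0.011) = ln(1.74206) / 0.010940 = 50.7380 months
= 50.7380/12 years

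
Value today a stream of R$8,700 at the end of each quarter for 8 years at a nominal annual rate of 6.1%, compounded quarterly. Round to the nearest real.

Periodic rate i = 0.061/4 = 0.01525; n = 8 × 4 = 32 periods.
Annuity factor a(32|0.01525) = 25.172575; PV = 8700 × 25.172575 = 219,001.4034

R$219,001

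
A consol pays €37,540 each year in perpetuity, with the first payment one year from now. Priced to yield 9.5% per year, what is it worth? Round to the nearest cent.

€395,157.89

PV = C/r = 37540/0.095 = 395,157.8947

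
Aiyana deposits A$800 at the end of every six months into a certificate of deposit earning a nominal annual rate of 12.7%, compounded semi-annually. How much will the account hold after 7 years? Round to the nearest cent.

A$17,230.75

With 2 periods per year: i = 0.0635, n = 14.
Accumulation factor s(14|0.0635) = 21.538432; FV = 800 × 21.538432 = 17,230.7456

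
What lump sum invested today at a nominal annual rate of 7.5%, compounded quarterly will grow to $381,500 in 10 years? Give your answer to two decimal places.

Periodic rate i = 0.075/4 = 0.01875; n = 10 × 4 = 40 periods.
PV = 381,500 / (1 + 0.01875)^40 = 381,500 / 2.102349 = 181,463.6626

$181,463.66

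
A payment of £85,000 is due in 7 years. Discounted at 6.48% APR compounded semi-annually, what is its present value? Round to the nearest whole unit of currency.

Periodic rate i = 0.0648/2 = 0.0324; n = 7 × 2 = 14 periods.
Discount factor = (1+0.0324)^(−14) = 0.639923; PV = 85,000 × 0.639923 = 54,393.4973

£54,393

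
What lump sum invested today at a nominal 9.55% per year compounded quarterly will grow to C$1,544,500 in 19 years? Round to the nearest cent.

C$257,051.74

i = 0.0955/4 = 0.023875 per quarter; n = 19·4 = 76.
PV = 1,544,500 / (1 + 0.023875)^76 = 1,544,500 / 6.008518 = 257,051.7431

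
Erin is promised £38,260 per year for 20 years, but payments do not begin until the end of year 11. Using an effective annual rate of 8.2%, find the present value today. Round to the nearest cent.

PV at t=10 (ordinary 20-year annuity): 38260 × a(20|0.082) = 38260 × 9.673727 = 370,116.7832
PV₀ = 370,116.7832 / (1+0.082)^10 = 370,116.7832 / 2.199240 = 168,293.0461

£168,293.05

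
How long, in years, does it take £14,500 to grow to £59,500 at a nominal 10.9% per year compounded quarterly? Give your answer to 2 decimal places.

13.13 years

Periodic rate i = 0.109/4 = 0.02725.
(1+i)^n = 59500/14500 = 4.10345, so n = ln 4.10345 / ln 1.02725 = 52.5129 quarters
= 52.5129/4 years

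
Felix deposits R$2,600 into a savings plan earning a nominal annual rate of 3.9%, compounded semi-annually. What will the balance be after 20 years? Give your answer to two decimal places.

i = 0.039/2 = 0.0195 per half-year; n = 20·2 = 40.
FV = 2,600 × (1 + 0.0195)^40 = 5,629.4058

R$5,629.41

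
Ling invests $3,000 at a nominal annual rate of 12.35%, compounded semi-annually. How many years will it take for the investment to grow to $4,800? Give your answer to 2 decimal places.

Periodic rate i = 0.1235/2 = 0.06175.
(1+i)^n = 4800/3000 = 1.60000, so n = ln 1.60000 / ln 1.06175 = 7.8440 half-years
= 7.8440/2 years

3.92 years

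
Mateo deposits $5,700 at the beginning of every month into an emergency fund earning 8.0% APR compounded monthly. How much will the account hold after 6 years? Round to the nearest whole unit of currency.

Periodic rate i = 0.08/12 = 0.00666667; n = 6 × 12 = 72 periods.
FV = 5700 × [(1+0.00666667)^72 − 1] / 0.00666667 × (1+i) = 5700 × 92.638827 = 528,041.3154
(annuity-due: payments at period start, so ×(1+i).)

$528,041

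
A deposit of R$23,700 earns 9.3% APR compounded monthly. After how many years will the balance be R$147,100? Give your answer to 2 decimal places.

Periodic rate i = 0.093/12 = 0.00775.
n = ln(147100/23700) / ln(1+0.00775) = ln(6.20675) / 0.007720 = 236.4778 months
= 236.4778/12 years

19.71 years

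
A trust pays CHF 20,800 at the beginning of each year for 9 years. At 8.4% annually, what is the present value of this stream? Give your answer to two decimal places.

CHF 138,536.80

Annuity factor a(9|0.084) × (1+i) = 6.660423; PV = 20800 × 6.660423 = 138,536.8013
(annuity-due: payments at period start, so ×(1+i).)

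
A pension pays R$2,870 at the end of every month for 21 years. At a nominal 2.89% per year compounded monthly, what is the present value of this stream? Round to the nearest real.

i = 0.0289/12 = 0.00240833 per month; n = 21·12 = 252.
PV = PMT · [1 − (1+i)^(−n)] / i = 2870 · 188.746424 = 541,702.2370

R$541,702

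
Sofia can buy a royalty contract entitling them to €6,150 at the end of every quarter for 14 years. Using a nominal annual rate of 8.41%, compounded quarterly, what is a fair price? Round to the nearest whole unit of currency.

€201,286

Periodic rate i = 0.0841/4 = 0.021025; n = 14 × 4 = 56 periods.
PV = PMT · [1 − (1+i)^(−n)] / i = 6150 · 32.729496 = 201,286.4001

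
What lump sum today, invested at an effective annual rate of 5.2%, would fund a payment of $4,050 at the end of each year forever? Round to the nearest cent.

$77,884.62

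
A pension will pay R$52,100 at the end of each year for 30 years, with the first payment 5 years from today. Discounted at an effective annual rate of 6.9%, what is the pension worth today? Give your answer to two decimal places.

R$500,082.44

Value one period before first payment (t=4): 52100 × [1 − (1+0.069)^(−30)] / 0.069 = 52100 × 12.534722 = 653,059.0041
PV₀ = 653,059.0041 / (1+0.069)^4 = 653,059.0041 / 1.305903 = 500,082.4354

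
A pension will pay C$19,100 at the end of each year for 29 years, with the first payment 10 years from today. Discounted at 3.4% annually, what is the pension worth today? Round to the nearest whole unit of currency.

C$258,107

PV at t=9 (ordinary 29-year annuity): 19100 × a(29|0.034) = 19100 × 18.257898 = 348,725.8475
Discount back 9 years: 348,725.8475 × (1+0.034)^(−9) = 348,725.8475 × 0.740142 = 258,106.7067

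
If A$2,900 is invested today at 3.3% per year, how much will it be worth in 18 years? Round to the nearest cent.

A$5,202.40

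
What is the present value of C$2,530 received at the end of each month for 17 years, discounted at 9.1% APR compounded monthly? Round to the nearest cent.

C$262,186.37

With 12 periods per year: i = 0.00758333, n = 204.
PV = PMT · [1 − (1+i)^(−n)] / i = 2530 · 103.630977 = 262,186.3729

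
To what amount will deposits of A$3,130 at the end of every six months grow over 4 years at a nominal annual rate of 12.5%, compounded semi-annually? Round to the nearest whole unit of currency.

A$31,258

With 2 periods per year: i = 0.0625, n = 8.
FV = 3130 × [(1+0.0625)^8 − 1] / 0.0625 = 3130 × 9.986722 = 31,258.4384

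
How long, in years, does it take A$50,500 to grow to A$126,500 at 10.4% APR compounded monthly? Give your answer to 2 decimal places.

8.87 years

Periodic rate i = 0.104/12 = 0.00866667.
(1+i)^n = 126500/50500 = 2.50495, so n = ln 2.50495 / ln 1.00867 = 106.4126 months
= 106.4126/12 years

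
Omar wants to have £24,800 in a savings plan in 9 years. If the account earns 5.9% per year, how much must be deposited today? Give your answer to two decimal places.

£14,804.31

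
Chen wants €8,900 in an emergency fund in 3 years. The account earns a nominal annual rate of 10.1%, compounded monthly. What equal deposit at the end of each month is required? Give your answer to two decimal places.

€212.69

With 12 periods per year: i = 0.00841667, n = 36.
PMT = 8900 / ( [(1+0.00841667)^36 − 1] / 0.00841667 ) = 8900 / 41.845398 = 212.6877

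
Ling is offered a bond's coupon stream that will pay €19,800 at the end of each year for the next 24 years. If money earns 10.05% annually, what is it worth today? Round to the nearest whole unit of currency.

PV = PMT · [1 − (1+i)^(−n)] / i = 19800 · 8.951002 = 177,229.8366

€177,230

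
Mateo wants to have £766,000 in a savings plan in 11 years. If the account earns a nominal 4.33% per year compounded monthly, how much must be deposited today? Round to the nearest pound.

Periodic rate i = 0.0433/12 = 0.00360833; n = 11 × 12 = 132 periods.
Discount factor = (1+0.00360833)^(−132) = 0.621610; PV = 766,000 × 0.621610 = 476,153.0960

£476,153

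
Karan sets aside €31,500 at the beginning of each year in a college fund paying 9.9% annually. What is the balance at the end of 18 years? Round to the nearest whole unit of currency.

Accumulation factor s(18|0.099) × (1+i) = 49.617480; FV = 31500 × 49.617480 = 1,562,950.6117
Payments are at the start of each period, so multiply by (1+i).

€1,562,951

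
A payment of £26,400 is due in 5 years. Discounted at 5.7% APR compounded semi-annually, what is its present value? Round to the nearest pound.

£19,932

With 2 periods per year: i = 0.0285, n = 10.
PV = FV·(1+i)^(−n) = 26,400 × 0.755018 = 19,932.4630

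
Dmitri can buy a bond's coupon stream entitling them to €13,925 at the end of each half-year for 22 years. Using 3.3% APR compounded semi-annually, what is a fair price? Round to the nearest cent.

With 2 periods per year: i = 0.0165, n = 44.
PV = PMT · [1 − (1+i)^(−n)] / i = 13925 · 31.108153 = 433,181.0363

€433,181.04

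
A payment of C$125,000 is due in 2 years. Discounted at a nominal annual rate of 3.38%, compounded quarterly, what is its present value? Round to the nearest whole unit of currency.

C$116,862

i = 0.0338/4 = 0.00845 per quarter; n = 2·4 = 8.
PV = FV·(1+i)^(−n) = 125,000 × 0.934900 = 116,862.4671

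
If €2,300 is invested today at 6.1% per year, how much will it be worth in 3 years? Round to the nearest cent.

FV = 2,300 × (1 + 0.061)^3 = 2,747.0970

€2,747.10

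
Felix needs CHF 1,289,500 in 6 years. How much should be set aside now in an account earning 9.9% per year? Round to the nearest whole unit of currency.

CHF 731,872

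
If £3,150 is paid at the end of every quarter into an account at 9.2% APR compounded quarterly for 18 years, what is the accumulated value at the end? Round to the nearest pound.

With 4 periods per year: i = 0.023, n = 72.
FV = PMT · [(1+i)^n − 1] / i = 3150 · 180.042461 = 567,133.7520

£567,134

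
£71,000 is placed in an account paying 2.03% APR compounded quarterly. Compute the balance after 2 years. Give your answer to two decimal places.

Periodic rate i = 0.0203/4 = 0.005075; n = 2 × 4 = 8 periods.
FV = PV·(1+i)^n = 71,000 × 1.041329 = 73,934.3252

£73,934.33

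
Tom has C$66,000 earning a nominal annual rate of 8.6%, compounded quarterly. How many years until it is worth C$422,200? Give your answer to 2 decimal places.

21.81 years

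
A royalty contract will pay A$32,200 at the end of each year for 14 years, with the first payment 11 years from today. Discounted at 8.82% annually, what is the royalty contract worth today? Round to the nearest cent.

A$108,768.28

PV at t=10 (ordinary 14-year annuity): 32200 × a(14|0.0882) = 32200 × 7.865632 = 253,273.3460
Discount back 10 years: 253,273.3460 × (1+0.0882)^(−10) = 253,273.3460 × 0.429450 = 108,768.2828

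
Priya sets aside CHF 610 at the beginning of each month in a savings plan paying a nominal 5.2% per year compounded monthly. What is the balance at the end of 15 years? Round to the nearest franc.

CHF 166,516

Periodic rate i = 0.052/12 = 0.00433333; n = 15 × 12 = 180 periods.
FV = 610 × [(1+0.00433333)^180 − 1] / 0.00433333 × (1+i) = 610 × 272.977635 = 166,516.3575
(annuity-due: payments at period start, so ×(1+i).)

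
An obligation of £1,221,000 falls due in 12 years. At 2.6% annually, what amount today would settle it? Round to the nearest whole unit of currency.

£897,320

Discount factor = (1+0.026)^(−12) = 0.734906; PV = 1,221,000 × 0.734906 = 897,319.9731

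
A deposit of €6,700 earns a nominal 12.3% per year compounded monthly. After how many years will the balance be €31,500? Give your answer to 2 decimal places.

Periodic rate i = 0.123/12 = 0.01025.
n = ln(31500/6700) / ln(1+0.01025) = ln(4.70149) / 0.010198 = 151.7853 months
= 151.7853/12 years

12.65 years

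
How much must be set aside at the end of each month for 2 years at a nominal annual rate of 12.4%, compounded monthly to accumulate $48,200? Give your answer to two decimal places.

With 12 periods per year: i = 0.0103333, n = 24.
FV-annuity factor = 27.080344; PMT = 48200 / 27.080344 = 1,779.8888

$1,779.89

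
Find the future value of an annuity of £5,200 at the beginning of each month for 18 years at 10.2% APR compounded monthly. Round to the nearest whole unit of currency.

With 12 periods per year: i = 0.0085, n = 216.
FV = 5200 × [(1+0.0085)^216 − 1] / 0.0085 × (1+i) = 5200 × 619.685342 = 3,222,363.7788
(annuity-due: payments at period start, so ×(1+i).)

£3,222,364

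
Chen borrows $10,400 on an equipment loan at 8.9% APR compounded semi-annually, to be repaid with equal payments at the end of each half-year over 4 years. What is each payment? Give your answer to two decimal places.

Periodic rate i = 0.089/2 = 0.0445; n = 4 × 2 = 8 periods.
PMT = 10400 / ( [1 − (1+0.0445)^(−8)] / 0.0445 ) = 10400 / 6.609381 = 1,573.5211

$1,573.52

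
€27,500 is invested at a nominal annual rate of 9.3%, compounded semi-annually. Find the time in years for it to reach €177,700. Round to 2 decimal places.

Periodic rate i = 0.093/2 = 0.0465.
(1+i)^n = 177700/27500 = 6.46182, so n = ln 6.46182 / ln 1.0465 = 41.0530 half-years
= 41.0530/2 years

20.53 years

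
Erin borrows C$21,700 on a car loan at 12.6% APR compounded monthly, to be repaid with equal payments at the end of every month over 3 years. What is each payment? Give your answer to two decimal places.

Periodic rate i = 0.126/12 = 0.0105; n = 3 × 12 = 36 periods.
PMT = 21700 / ( [1 − (1+0.0105)^(−36)] / 0.0105 ) = 21700 / 29.849312 = 726.9849

C$726.98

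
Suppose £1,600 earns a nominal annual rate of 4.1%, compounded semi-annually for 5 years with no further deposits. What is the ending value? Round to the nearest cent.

£1,959.97

i = 0.041/2 = 0.0205 per half-year; n = 5·2 = 10.
FV = 1,600 × (1 + 0.0205)^10 = 1,959.9729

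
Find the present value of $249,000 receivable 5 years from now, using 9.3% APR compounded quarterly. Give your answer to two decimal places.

Periodic rate i = 0.093/4 = 0.02325; n = 5 × 4 = 20 periods.
Discount factor = (1+0.02325)^(−20) = 0.631488; PV = 249,000 × 0.631488 = 157,240.4510

$157,240.45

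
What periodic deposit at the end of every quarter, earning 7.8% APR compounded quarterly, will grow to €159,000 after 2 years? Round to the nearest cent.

Periodic rate i = 0.078/4 = 0.0195; n = 2 × 4 = 8 periods.
FV-annuity factor = 8.567821; PMT = 159000 / 8.567821 = 18,557.8102

€18,557.81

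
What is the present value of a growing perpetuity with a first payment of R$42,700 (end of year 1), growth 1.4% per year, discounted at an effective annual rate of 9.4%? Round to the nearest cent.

PV = PMT / (i − g) = 42700 / (0.094 − 0.014) = 42700 / 0.080000 = 533,750.0000

R$533,750.00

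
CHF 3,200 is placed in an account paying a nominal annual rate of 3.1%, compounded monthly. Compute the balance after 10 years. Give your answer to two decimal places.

With 12 periods per year: i = 0.00258333, n = 120.
FV = PV·(1+i)^n = 3,200 × 1.362880 = 4,361.2167

CHF 4,361.22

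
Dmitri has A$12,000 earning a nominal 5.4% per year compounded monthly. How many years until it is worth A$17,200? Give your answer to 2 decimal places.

6.68 years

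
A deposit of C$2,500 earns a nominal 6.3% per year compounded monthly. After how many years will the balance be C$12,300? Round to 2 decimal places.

Periodic rate i = 0.063/12 = 0.00525.
(1+i)^n = 12300/2500 = 4.92000, so n = ln 4.92000 / ln 1.00525 = 304.2833 months
= 304.2833/12 years

25.36 years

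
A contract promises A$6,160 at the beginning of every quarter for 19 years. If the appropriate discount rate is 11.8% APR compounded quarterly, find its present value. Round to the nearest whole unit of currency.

A$191,381

With 4 periods per year: i = 0.0295, n = 76.
PV = 6160 × [1 − (1+0.0295)^(−76)] / 0.0295 × (1+i) = 6160 × 31.068280 = 191,380.6024
(Beginning-of-period payments → annuity-due factor ×(1+i).)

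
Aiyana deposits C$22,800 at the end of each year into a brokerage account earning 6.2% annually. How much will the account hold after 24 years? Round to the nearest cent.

FV = 22800 × [(1+0.062)^24 − 1] / 0.062 = 22800 × 52.198654 = 1,190,129.3029

C$1,190,129.30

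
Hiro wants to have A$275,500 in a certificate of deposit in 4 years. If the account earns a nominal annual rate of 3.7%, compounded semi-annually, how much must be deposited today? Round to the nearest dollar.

Periodic rate i = 0.037/2 = 0.0185; n = 4 × 2 = 8 periods.
PV = 275,500 / (1 + 0.0185)^8 = 275,500 / 1.157946 = 237,921.3068

A$237,921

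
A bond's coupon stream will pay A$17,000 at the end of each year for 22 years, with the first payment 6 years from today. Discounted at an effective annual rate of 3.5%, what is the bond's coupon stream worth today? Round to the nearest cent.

A$217,095.31

Value one period before first payment (t=5): 17000 × [1 − (1+0.035)^(−22)] / 0.035 = 17000 × 15.167125 = 257,841.1222
PV₀ = 257,841.1222 / (1+0.035)^5 = 257,841.1222 / 1.187686 = 217,095.3062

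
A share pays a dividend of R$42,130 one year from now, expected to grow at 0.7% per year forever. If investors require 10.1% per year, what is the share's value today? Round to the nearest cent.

PV = D₁/(r − g) = 42130/(0.101 − 0.007) = 448,191.4894

R$448,191.49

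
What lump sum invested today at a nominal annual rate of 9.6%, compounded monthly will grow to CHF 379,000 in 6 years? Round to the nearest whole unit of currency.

Periodic rate i = 0.096/12 = 0.008; n = 6 × 12 = 72 periods.
PV = FV·(1+i)^(−n) = 379,000 × 0.563432 = 213,540.8161

CHF 213,541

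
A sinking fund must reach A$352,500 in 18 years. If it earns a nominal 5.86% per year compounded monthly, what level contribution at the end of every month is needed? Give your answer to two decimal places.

A$923.47

Periodic rate i = 0.0586/12 = 0.00488333; n = 18 × 12 = 216 periods.
PMT = 352500 / ( [(1+0.00488333)^216 − 1] / 0.00488333 ) = 352500 / 381.714481 = 923.4651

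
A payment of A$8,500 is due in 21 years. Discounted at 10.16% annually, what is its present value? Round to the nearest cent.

PV = 8,500 / (1 + 0.1016)^21 = 8,500 / 7.629612 = 1,114.0802

A$1,114.08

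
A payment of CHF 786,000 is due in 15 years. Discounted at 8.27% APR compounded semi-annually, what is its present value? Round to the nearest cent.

i = 0.0827/2 = 0.04135 per half-year; n = 15·2 = 30.
PV = FV·(1+i)^(−n) = 786,000 × 0.296550 = 233,088.5311

CHF 233,088.53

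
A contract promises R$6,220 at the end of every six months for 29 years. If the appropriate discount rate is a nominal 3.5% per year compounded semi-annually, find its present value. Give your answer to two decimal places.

R$225,484.61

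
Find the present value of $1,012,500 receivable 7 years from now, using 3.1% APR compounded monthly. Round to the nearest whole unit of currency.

$815,220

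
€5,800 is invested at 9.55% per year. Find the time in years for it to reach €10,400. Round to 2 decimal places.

6.40 years

(1+i)^n = 10400/5800 = 1.79310, so n = ln 1.79310 / ln 1.0955 = 6.4022 years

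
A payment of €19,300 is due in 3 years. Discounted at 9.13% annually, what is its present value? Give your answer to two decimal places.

Discount factor = (1+0.0913)^(−3) = 0.769427; PV = 19,300 × 0.769427 = 14,849.9449

€14,849.94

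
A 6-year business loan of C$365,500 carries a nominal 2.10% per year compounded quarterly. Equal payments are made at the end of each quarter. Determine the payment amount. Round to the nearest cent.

C$16,248.64

With 4 periods per year: i = 0.00525, n = 24.
PMT = 365500 / ( [1 − (1+0.00525)^(−24)] / 0.00525 ) = 365500 / 22.494196 = 16,248.6360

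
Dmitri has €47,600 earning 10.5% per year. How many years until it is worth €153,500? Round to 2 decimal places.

n = ln(153500/47600) / ln(1+0.105) = ln(3.22479) / 0.099845 = 11.7268 years

11.73 years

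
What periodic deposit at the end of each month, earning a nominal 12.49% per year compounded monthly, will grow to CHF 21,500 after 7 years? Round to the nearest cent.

CHF 161.41

i = 0.1249/12 = 0.0104083 per month; n = 7·12 = 84.
PMT = 21500 / ( [(1+0.0104083)^84 − 1] / 0.0104083 ) = 21500 / 133.199899 = 161.4115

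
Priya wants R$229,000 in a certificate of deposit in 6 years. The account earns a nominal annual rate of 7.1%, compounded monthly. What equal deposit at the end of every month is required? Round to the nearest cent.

R$2,560.31

With 12 periods per year: i = 0.00591667, n = 72.
PMT = 229000 / ( [(1+0.00591667)^72 − 1] / 0.00591667 ) = 229000 / 89.442247 = 2,560.3113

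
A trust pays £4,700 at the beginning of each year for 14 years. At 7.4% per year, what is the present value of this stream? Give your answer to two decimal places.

£43,105.61

PV = 4700 × [1 − (1+0.074)^(−14)] / 0.074 × (1+i) = 4700 × 9.171406 = 43,105.6083
Payments are at the start of each period, so multiply by (1+i).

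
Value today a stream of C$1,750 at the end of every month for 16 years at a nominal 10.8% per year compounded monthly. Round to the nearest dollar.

Periodic rate i = 0.108/12 = 0.009; n = 16 × 12 = 192 periods.
PV = 1750 × [1 − (1+0.009)^(−192)] / 0.009 = 1750 × 91.220251 = 159,635.4384

C$159,635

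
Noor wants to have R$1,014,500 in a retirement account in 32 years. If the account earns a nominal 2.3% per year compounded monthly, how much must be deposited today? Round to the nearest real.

Periodic rate i = 0.023/12 = 0.00191667; n = 32 × 12 = 384 periods.
PV = 1,014,500 / (1 + 0.00191667)^384 = 1,014,500 / 2.086098 = 486,314.5285

R$486,315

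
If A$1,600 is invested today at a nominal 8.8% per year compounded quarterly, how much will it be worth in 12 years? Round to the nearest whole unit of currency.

A$4,547

Periodic rate i = 0.088/4 = 0.022; n = 12 × 4 = 48 periods.
FV = 1,600 × (1 + 0.022)^48 = 4,547.3982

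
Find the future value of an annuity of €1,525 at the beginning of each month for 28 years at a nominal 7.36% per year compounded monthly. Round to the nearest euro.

€1,701,877

i = 0.0736/12 = 0.00613333 per month; n = 28·12 = 336.
FV = 1525 × [(1+0.00613333)^336 − 1] / 0.00613333 × (1+i) = 1525 × 1115.984788 = 1,701,876.8023
(annuity-due: payments at period start, so ×(1+i).)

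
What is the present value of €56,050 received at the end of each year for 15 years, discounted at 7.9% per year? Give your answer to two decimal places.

€482,702.13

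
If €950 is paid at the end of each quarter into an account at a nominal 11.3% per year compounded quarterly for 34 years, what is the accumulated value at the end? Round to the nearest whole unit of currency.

€1,452,755

i = 0.113/4 = 0.02825 per quarter; n = 34·4 = 136.
FV = PMT · [(1+i)^n − 1] / i = 950 · 1529.215801 = 1,452,755.0106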